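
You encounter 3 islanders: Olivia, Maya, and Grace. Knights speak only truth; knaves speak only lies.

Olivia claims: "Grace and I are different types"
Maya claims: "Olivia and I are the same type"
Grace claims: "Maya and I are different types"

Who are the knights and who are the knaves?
Olivia is a knight.
Maya is a knave.
Grace is a knave.

Verification:
- Olivia (knight) says "Grace and I are different types" - this is TRUE because Olivia is a knight and Grace is a knave.
- Maya (knave) says "Olivia and I are the same type" - this is FALSE (a lie) because Maya is a knave and Olivia is a knight.
- Grace (knave) says "Maya and I are different types" - this is FALSE (a lie) because Grace is a knave and Maya is a knave.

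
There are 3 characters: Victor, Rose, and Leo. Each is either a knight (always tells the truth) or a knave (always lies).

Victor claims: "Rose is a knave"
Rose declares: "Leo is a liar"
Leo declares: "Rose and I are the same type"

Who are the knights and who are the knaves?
Victor is a knave.
Rose is a knight.
Leo is a knave.

Verification:
- Victor (knave) says "Rose is a knave" - this is FALSE (a lie) because Rose is a knight.
- Rose (knight) says "Leo is a liar" - this is TRUE because Leo is a knave.
- Leo (knave) says "Rose and I are the same type" - this is FALSE (a lie) because Leo is a knave and Rose is a knight.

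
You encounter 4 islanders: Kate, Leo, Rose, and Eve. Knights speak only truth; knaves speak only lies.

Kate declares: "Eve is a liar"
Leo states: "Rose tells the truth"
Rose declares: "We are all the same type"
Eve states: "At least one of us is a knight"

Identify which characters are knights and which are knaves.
Kate is a knave.
Leo is a knave.
Rose is a knave.
Eve is a knight.

Verification:
- Kate (knave) says "Eve is a liar" - this is FALSE (a lie) because Eve is a knight.
- Leo (knave) says "Rose tells the truth" - this is FALSE (a lie) because Rose is a knave.
- Rose (knave) says "We are all the same type" - this is FALSE (a lie) because Eve is a knight and Kate, Leo, and Rose are knaves.
- Eve (knight) says "At least one of us is a knight" - this is TRUE because Eve is a knight.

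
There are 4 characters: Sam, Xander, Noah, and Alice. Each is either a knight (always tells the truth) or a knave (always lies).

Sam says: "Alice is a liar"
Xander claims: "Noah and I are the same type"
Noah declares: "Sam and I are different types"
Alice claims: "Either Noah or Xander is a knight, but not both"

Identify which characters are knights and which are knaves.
Sam is a knave.
Xander is a knave.
Noah is a knight.
Alice is a knight.

Verification:
- Sam (knave) says "Alice is a liar" - this is FALSE (a lie) because Alice is a knight.
- Xander (knave) says "Noah and I are the same type" - this is FALSE (a lie) because Xander is a knave and Noah is a knight.
- Noah (knight) says "Sam and I are different types" - this is TRUE because Noah is a knight and Sam is a knave.
- Alice (knight) says "Either Noah or Xander is a knight, but not both" - this is TRUE because Noah is a knight and Xander is a knave.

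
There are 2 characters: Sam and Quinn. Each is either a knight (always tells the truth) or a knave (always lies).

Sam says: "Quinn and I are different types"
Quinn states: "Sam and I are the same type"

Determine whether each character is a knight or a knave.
Sam is a knight.
Quinn is a knave.

Verification:
- Sam (knight) says "Quinn and I are different types" - this is TRUE because Sam is a knight and Quinn is a knave.
- Quinn (knave) says "Sam and I are the same type" - this is FALSE (a lie) because Quinn is a knave and Sam is a knight.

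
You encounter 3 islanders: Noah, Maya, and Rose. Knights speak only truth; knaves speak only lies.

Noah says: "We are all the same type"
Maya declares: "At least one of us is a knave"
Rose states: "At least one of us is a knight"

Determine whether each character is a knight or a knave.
Noah is a knave.
Maya is a knight.
Rose is a knight.

Verification:
- Noah (knave) says "We are all the same type" - this is FALSE (a lie) because Maya and Rose are knights and Noah is a knave.
- Maya (knight) says "At least one of us is a knave" - this is TRUE because Noah is a knave.
- Rose (knight) says "At least one of us is a knight" - this is TRUE because Maya and Rose are knights.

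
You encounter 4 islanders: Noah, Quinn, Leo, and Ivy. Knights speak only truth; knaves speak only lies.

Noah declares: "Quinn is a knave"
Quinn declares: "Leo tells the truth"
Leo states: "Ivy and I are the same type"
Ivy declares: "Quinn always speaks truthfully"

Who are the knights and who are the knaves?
Noah is a knave.
Quinn is a knight.
Leo is a knight.
Ivy is a knight.

Verification:
- Noah (knave) says "Quinn is a knave" - this is FALSE (a lie) because Quinn is a knight.
- Quinn (knight) says "Leo tells the truth" - this is TRUE because Leo is a knight.
- Leo (knight) says "Ivy and I are the same type" - this is TRUE because Leo is a knight and Ivy is a knight.
- Ivy (knight) says "Quinn always speaks truthfully" - this is TRUE because Quinn is a knight.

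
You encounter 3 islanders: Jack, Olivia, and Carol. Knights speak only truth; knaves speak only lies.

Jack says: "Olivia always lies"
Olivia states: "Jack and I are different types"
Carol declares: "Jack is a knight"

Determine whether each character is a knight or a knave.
Jack is a knave.
Olivia is a knight.
Carol is a knave.

Verification:
- Jack (knave) says "Olivia always lies" - this is FALSE (a lie) because Olivia is a knight.
- Olivia (knight) says "Jack and I are different types" - this is TRUE because Olivia is a knight and Jack is a knave.
- Carol (knave) says "Jack is a knight" - this is FALSE (a lie) because Jack is a knave.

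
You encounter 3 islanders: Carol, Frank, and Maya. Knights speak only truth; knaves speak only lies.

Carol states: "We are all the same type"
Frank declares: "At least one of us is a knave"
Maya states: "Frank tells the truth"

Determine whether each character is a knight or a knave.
Carol is a knave.
Frank is a knight.
Maya is a knight.

Verification:
- Carol (knave) says "We are all the same type" - this is FALSE (a lie) because Frank and Maya are knights and Carol is a knave.
- Frank (knight) says "At least one of us is a knave" - this is TRUE because Carol is a knave.
- Maya (knight) says "Frank tells the truth" - this is TRUE because Frank is a knight.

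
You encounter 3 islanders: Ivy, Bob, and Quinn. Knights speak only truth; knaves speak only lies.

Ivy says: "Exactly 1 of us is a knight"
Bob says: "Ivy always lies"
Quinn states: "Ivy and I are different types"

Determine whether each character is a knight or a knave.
Ivy is a knave.
Bob is a knight.
Quinn is a knight.

Verification:
- Ivy (knave) says "Exactly 1 of us is a knight" - this is FALSE (a lie) because there are 2 knights.
- Bob (knight) says "Ivy always lies" - this is TRUE because Ivy is a knave.
- Quinn (knight) says "Ivy and I are different types" - this is TRUE because Quinn is a knight and Ivy is a knave.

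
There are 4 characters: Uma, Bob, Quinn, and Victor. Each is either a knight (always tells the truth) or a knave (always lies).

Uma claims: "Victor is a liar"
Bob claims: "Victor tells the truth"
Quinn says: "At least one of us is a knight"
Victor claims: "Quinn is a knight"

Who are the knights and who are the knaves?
Uma is a knave.
Bob is a knight.
Quinn is a knight.
Victor is a knight.

Verification:
- Uma (knave) says "Victor is a liar" - this is FALSE (a lie) because Victor is a knight.
- Bob (knight) says "Victor tells the truth" - this is TRUE because Victor is a knight.
- Quinn (knight) says "At least one of us is a knight" - this is TRUE because Bob, Quinn, and Victor are knights.
- Victor (knight) says "Quinn is a knight" - this is TRUE because Quinn is a knight.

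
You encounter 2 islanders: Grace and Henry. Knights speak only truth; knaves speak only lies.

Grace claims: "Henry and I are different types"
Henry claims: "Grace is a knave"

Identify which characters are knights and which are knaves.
Grace is a knight.
Henry is a knave.

Verification:
- Grace (knight) says "Henry and I are different types" - this is TRUE because Grace is a knight and Henry is a knave.
- Henry (knave) says "Grace is a knave" - this is FALSE (a lie) because Grace is a knight.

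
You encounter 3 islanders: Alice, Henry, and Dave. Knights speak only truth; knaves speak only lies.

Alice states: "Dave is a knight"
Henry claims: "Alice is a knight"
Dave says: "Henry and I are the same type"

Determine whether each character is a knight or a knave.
Alice is a knight.
Henry is a knight.
Dave is a knight.

Verification:
- Alice (knight) says "Dave is a knight" - this is TRUE because Dave is a knight.
- Henry (knight) says "Alice is a knight" - this is TRUE because Alice is a knight.
- Dave (knight) says "Henry and I are the same type" - this is TRUE because Dave is a knight and Henry is a knight.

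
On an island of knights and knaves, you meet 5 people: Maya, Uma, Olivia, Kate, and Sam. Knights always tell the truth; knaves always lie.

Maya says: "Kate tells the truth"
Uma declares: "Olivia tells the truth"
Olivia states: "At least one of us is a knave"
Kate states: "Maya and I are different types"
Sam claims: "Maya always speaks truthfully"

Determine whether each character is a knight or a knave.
Maya is a knave.
Uma is a knight.
Olivia is a knight.
Kate is a knave.
Sam is a knave.

Verification:
- Maya (knave) says "Kate tells the truth" - this is FALSE (a lie) because Kate is a knave.
- Uma (knight) says "Olivia tells the truth" - this is TRUE because Olivia is a knight.
- Olivia (knight) says "At least one of us is a knave" - this is TRUE because Maya, Kate, and Sam are knaves.
- Kate (knave) says "Maya and I are different types" - this is FALSE (a lie) because Kate is a knave and Maya is a knave.
- Sam (knave) says "Maya always speaks truthfully" - this is FALSE (a lie) because Maya is a knave.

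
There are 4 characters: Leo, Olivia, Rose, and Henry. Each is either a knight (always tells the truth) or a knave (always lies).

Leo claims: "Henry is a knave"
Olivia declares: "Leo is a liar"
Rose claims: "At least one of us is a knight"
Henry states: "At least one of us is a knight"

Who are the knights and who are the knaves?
Leo is a knave.
Olivia is a knight.
Rose is a knight.
Henry is a knight.

Verification:
- Leo (knave) says "Henry is a knave" - this is FALSE (a lie) because Henry is a knight.
- Olivia (knight) says "Leo is a liar" - this is TRUE because Leo is a knave.
- Rose (knight) says "At least one of us is a knight" - this is TRUE because Olivia, Rose, and Henry are knights.
- Henry (knight) says "At least one of us is a knight" - this is TRUE because Olivia, Rose, and Henry are knights.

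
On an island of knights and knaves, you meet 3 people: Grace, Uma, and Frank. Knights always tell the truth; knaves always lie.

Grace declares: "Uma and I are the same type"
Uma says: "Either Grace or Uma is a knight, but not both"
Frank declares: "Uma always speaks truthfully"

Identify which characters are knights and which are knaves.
Grace is a knave.
Uma is a knight.
Frank is a knight.

Verification:
- Grace (knave) says "Uma and I are the same type" - this is FALSE (a lie) because Grace is a knave and Uma is a knight.
- Uma (knight) says "Either Grace or Uma is a knight, but not both" - this is TRUE because Grace is a knave and Uma is a knight.
- Frank (knight) says "Uma always speaks truthfully" - this is TRUE because Uma is a knight.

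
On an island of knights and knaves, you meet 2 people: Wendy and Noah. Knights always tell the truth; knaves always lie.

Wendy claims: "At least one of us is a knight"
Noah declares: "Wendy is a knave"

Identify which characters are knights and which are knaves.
Wendy is a knight.
Noah is a knave.

Verification:
- Wendy (knight) says "At least one of us is a knight" - this is TRUE because Wendy is a knight.
- Noah (knave) says "Wendy is a knave" - this is FALSE (a lie) because Wendy is a knight.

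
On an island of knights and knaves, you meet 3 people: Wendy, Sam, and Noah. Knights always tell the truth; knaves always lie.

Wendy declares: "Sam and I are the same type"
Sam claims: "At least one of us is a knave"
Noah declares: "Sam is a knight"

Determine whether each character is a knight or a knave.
Wendy is a knave.
Sam is a knight.
Noah is a knight.

Verification:
- Wendy (knave) says "Sam and I are the same type" - this is FALSE (a lie) because Wendy is a knave and Sam is a knight.
- Sam (knight) says "At least one of us is a knave" - this is TRUE because Wendy is a knave.
- Noah (knight) says "Sam is a knight" - this is TRUE because Sam is a knight.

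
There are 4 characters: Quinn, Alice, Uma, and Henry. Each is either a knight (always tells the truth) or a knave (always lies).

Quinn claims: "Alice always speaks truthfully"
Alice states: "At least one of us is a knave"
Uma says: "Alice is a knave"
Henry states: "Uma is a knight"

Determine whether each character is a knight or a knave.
Quinn is a knight.
Alice is a knight.
Uma is a knave.
Henry is a knave.

Verification:
- Quinn (knight) says "Alice always speaks truthfully" - this is TRUE because Alice is a knight.
- Alice (knight) says "At least one of us is a knave" - this is TRUE because Uma and Henry are knaves.
- Uma (knave) says "Alice is a knave" - this is FALSE (a lie) because Alice is a knight.
- Henry (knave) says "Uma is a knight" - this is FALSE (a lie) because Uma is a knave.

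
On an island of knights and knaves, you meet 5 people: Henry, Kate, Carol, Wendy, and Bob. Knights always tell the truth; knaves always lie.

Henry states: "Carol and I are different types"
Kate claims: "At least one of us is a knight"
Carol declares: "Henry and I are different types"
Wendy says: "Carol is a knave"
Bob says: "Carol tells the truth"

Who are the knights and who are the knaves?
Henry is a knave.
Kate is a knight.
Carol is a knave.
Wendy is a knight.
Bob is a knave.

Verification:
- Henry (knave) says "Carol and I are different types" - this is FALSE (a lie) because Henry is a knave and Carol is a knave.
- Kate (knight) says "At least one of us is a knight" - this is TRUE because Kate and Wendy are knights.
- Carol (knave) says "Henry and I are different types" - this is FALSE (a lie) because Carol is a knave and Henry is a knave.
- Wendy (knight) says "Carol is a knave" - this is TRUE because Carol is a knave.
- Bob (knave) says "Carol tells the truth" - this is FALSE (a lie) because Carol is a knave.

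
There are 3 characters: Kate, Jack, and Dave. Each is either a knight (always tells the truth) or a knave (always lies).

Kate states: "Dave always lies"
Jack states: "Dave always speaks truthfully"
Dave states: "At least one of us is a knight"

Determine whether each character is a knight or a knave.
Kate is a knave.
Jack is a knight.
Dave is a knight.

Verification:
- Kate (knave) says "Dave always lies" - this is FALSE (a lie) because Dave is a knight.
- Jack (knight) says "Dave always speaks truthfully" - this is TRUE because Dave is a knight.
- Dave (knight) says "At least one of us is a knight" - this is TRUE because Jack and Dave are knights.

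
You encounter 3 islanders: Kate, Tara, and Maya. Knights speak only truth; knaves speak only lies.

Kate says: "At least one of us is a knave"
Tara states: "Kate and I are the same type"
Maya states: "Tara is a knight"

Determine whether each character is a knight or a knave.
Kate is a knight.
Tara is a knave.
Maya is a knave.

Verification:
- Kate (knight) says "At least one of us is a knave" - this is TRUE because Tara and Maya are knaves.
- Tara (knave) says "Kate and I are the same type" - this is FALSE (a lie) because Tara is a knave and Kate is a knight.
- Maya (knave) says "Tara is a knight" - this is FALSE (a lie) because Tara is a knave.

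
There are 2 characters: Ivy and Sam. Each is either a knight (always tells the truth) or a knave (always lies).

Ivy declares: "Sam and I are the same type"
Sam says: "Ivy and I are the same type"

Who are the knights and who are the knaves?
Ivy is a knight.
Sam is a knight.

Verification:
- Ivy (knight) says "Sam and I are the same type" - this is TRUE because Ivy is a knight and Sam is a knight.
- Sam (knight) says "Ivy and I are the same type" - this is TRUE because Sam is a knight and Ivy is a knight.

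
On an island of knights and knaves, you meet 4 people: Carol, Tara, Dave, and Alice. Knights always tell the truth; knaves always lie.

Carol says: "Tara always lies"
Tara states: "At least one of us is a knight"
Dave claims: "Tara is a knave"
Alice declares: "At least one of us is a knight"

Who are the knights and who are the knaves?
Carol is a knave.
Tara is a knight.
Dave is a knave.
Alice is a knight.

Verification:
- Carol (knave) says "Tara always lies" - this is FALSE (a lie) because Tara is a knight.
- Tara (knight) says "At least one of us is a knight" - this is TRUE because Tara and Alice are knights.
- Dave (knave) says "Tara is a knave" - this is FALSE (a lie) because Tara is a knight.
- Alice (knight) says "At least one of us is a knight" - this is TRUE because Tara and Alice are knights.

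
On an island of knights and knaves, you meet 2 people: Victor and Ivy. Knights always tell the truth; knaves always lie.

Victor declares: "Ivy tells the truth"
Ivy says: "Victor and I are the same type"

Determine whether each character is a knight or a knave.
Victor is a knight.
Ivy is a knight.

Verification:
- Victor (knight) says "Ivy tells the truth" - this is TRUE because Ivy is a knight.
- Ivy (knight) says "Victor and I are the same type" - this is TRUE because Ivy is a knight and Victor is a knight.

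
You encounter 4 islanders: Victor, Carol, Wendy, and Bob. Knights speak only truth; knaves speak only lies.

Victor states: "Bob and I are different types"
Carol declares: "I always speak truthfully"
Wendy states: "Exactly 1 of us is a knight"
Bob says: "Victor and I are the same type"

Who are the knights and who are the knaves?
Victor is a knight.
Carol is a knight.
Wendy is a knave.
Bob is a knave.

Verification:
- Victor (knight) says "Bob and I are different types" - this is TRUE because Victor is a knight and Bob is a knave.
- Carol (knight) says "I always speak truthfully" - this is TRUE because Carol is a knight.
- Wendy (knave) says "Exactly 1 of us is a knight" - this is FALSE (a lie) because there are 2 knights.
- Bob (knave) says "Victor and I are the same type" - this is FALSE (a lie) because Bob is a knave and Victor is a knight.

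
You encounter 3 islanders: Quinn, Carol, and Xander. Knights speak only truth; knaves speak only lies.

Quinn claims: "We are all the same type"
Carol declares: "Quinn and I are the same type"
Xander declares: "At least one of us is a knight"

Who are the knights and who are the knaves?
Quinn is a knight.
Carol is a knight.
Xander is a knight.

Verification:
- Quinn (knight) says "We are all the same type" - this is TRUE because Quinn, Carol, and Xander are knights.
- Carol (knight) says "Quinn and I are the same type" - this is TRUE because Carol is a knight and Quinn is a knight.
- Xander (knight) says "At least one of us is a knight" - this is TRUE because Quinn, Carol, and Xander are knights.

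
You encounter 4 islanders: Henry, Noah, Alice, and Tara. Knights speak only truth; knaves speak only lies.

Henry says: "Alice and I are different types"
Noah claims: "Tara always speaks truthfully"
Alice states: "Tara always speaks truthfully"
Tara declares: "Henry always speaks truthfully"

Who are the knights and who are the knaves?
Henry is a knave.
Noah is a knave.
Alice is a knave.
Tara is a knave.

Verification:
- Henry (knave) says "Alice and I are different types" - this is FALSE (a lie) because Henry is a knave and Alice is a knave.
- Noah (knave) says "Tara always speaks truthfully" - this is FALSE (a lie) because Tara is a knave.
- Alice (knave) says "Tara always speaks truthfully" - this is FALSE (a lie) because Tara is a knave.
- Tara (knave) says "Henry always speaks truthfully" - this is FALSE (a lie) because Henry is a knave.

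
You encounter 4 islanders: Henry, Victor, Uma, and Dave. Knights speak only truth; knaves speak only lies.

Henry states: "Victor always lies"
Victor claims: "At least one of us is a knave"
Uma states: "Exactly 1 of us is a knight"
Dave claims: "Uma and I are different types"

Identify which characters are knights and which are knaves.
Henry is a knave.
Victor is a knight.
Uma is a knave.
Dave is a knight.

Verification:
- Henry (knave) says "Victor always lies" - this is FALSE (a lie) because Victor is a knight.
- Victor (knight) says "At least one of us is a knave" - this is TRUE because Henry and Uma are knaves.
- Uma (knave) says "Exactly 1 of us is a knight" - this is FALSE (a lie) because there are 2 knights.
- Dave (knight) says "Uma and I are different types" - this is TRUE because Dave is a knight and Uma is a knave.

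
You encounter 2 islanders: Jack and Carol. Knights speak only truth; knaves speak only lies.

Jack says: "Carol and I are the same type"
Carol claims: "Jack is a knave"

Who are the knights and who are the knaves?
Jack is a knave.
Carol is a knight.

Verification:
- Jack (knave) says "Carol and I are the same type" - this is FALSE (a lie) because Jack is a knave and Carol is a knight.
- Carol (knight) says "Jack is a knave" - this is TRUE because Jack is a knave.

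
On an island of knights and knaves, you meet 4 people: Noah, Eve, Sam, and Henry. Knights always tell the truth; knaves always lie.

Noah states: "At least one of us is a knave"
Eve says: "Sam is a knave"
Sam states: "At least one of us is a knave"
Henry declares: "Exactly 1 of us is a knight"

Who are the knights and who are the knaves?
Noah is a knight.
Eve is a knave.
Sam is a knight.
Henry is a knave.

Verification:
- Noah (knight) says "At least one of us is a knave" - this is TRUE because Eve and Henry are knaves.
- Eve (knave) says "Sam is a knave" - this is FALSE (a lie) because Sam is a knight.
- Sam (knight) says "At least one of us is a knave" - this is TRUE because Eve and Henry are knaves.
- Henry (knave) says "Exactly 1 of us is a knight" - this is FALSE (a lie) because there are 2 knights.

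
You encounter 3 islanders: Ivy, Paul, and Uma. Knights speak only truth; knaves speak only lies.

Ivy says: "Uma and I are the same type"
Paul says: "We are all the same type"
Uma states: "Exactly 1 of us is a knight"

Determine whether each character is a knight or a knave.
Ivy is a knave.
Paul is a knave.
Uma is a knight.

Verification:
- Ivy (knave) says "Uma and I are the same type" - this is FALSE (a lie) because Ivy is a knave and Uma is a knight.
- Paul (knave) says "We are all the same type" - this is FALSE (a lie) because Uma is a knight and Ivy and Paul are knaves.
- Uma (knight) says "Exactly 1 of us is a knight" - this is TRUE because there are 1 knights.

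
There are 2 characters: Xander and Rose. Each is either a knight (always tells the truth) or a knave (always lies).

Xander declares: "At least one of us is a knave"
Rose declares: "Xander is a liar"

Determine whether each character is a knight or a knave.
Xander is a knight.
Rose is a knave.

Verification:
- Xander (knight) says "At least one of us is a knave" - this is TRUE because Rose is a knave.
- Rose (knave) says "Xander is a liar" - this is FALSE (a lie) because Xander is a knight.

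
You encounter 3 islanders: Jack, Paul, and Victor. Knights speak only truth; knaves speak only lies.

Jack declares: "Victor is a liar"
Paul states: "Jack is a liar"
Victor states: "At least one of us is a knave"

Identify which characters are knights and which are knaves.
Jack is a knave.
Paul is a knight.
Victor is a knight.

Verification:
- Jack (knave) says "Victor is a liar" - this is FALSE (a lie) because Victor is a knight.
- Paul (knight) says "Jack is a liar" - this is TRUE because Jack is a knave.
- Victor (knight) says "At least one of us is a knave" - this is TRUE because Jack is a knave.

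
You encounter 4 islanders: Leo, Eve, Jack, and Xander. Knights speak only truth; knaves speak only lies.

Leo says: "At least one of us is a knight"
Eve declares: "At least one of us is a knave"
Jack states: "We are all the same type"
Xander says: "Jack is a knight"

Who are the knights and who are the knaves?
Leo is a knight.
Eve is a knight.
Jack is a knave.
Xander is a knave.

Verification:
- Leo (knight) says "At least one of us is a knight" - this is TRUE because Leo and Eve are knights.
- Eve (knight) says "At least one of us is a knave" - this is TRUE because Jack and Xander are knaves.
- Jack (knave) says "We are all the same type" - this is FALSE (a lie) because Leo and Eve are knights and Jack and Xander are knaves.
- Xander (knave) says "Jack is a knight" - this is FALSE (a lie) because Jack is a knave.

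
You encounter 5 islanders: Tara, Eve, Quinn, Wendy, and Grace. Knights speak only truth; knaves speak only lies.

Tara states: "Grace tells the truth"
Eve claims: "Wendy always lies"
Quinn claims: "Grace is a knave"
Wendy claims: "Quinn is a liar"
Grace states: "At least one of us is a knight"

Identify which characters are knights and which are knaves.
Tara is a knight.
Eve is a knave.
Quinn is a knave.
Wendy is a knight.
Grace is a knight.

Verification:
- Tara (knight) says "Grace tells the truth" - this is TRUE because Grace is a knight.
- Eve (knave) says "Wendy always lies" - this is FALSE (a lie) because Wendy is a knight.
- Quinn (knave) says "Grace is a knave" - this is FALSE (a lie) because Grace is a knight.
- Wendy (knight) says "Quinn is a liar" - this is TRUE because Quinn is a knave.
- Grace (knight) says "At least one of us is a knight" - this is TRUE because Tara, Wendy, and Grace are knights.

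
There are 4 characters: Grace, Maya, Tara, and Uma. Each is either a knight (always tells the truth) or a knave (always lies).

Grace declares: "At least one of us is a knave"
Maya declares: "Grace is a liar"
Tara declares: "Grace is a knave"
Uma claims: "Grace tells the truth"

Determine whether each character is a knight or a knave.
Grace is a knight.
Maya is a knave.
Tara is a knave.
Uma is a knight.

Verification:
- Grace (knight) says "At least one of us is a knave" - this is TRUE because Maya and Tara are knaves.
- Maya (knave) says "Grace is a liar" - this is FALSE (a lie) because Grace is a knight.
- Tara (knave) says "Grace is a knave" - this is FALSE (a lie) because Grace is a knight.
- Uma (knight) says "Grace tells the truth" - this is TRUE because Grace is a knight.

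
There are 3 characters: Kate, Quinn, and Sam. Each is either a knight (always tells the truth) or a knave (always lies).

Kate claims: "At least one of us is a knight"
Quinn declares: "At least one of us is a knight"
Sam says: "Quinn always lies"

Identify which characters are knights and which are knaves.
Kate is a knight.
Quinn is a knight.
Sam is a knave.

Verification:
- Kate (knight) says "At least one of us is a knight" - this is TRUE because Kate and Quinn are knights.
- Quinn (knight) says "At least one of us is a knight" - this is TRUE because Kate and Quinn are knights.
- Sam (knave) says "Quinn always lies" - this is FALSE (a lie) because Quinn is a knight.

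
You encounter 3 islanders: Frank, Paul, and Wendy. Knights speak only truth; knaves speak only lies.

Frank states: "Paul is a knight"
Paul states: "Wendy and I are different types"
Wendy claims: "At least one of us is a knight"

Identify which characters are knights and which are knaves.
Frank is a knave.
Paul is a knave.
Wendy is a knave.

Verification:
- Frank (knave) says "Paul is a knight" - this is FALSE (a lie) because Paul is a knave.
- Paul (knave) says "Wendy and I are different types" - this is FALSE (a lie) because Paul is a knave and Wendy is a knave.
- Wendy (knave) says "At least one of us is a knight" - this is FALSE (a lie) because no one is a knight.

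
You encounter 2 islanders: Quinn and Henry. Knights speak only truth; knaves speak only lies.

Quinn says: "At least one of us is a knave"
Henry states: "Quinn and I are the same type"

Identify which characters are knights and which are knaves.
Quinn is a knight.
Henry is a knave.

Verification:
- Quinn (knight) says "At least one of us is a knave" - this is TRUE because Henry is a knave.
- Henry (knave) says "Quinn and I are the same type" - this is FALSE (a lie) because Henry is a knave and Quinn is a knight.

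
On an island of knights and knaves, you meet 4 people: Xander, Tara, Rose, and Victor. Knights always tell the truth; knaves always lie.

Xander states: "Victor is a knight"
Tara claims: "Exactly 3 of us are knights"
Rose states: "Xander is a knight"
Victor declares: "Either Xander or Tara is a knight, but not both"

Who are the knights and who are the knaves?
Xander is a knave.
Tara is a knave.
Rose is a knave.
Victor is a knave.

Verification:
- Xander (knave) says "Victor is a knight" - this is FALSE (a lie) because Victor is a knave.
- Tara (knave) says "Exactly 3 of us are knights" - this is FALSE (a lie) because there are 0 knights.
- Rose (knave) says "Xander is a knight" - this is FALSE (a lie) because Xander is a knave.
- Victor (knave) says "Either Xander or Tara is a knight, but not both" - this is FALSE (a lie) because Xander is a knave and Tara is a knave.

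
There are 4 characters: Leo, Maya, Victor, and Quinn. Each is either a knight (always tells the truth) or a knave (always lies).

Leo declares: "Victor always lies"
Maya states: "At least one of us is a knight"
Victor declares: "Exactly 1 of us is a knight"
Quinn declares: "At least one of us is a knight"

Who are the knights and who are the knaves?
Leo is a knight.
Maya is a knight.
Victor is a knave.
Quinn is a knight.

Verification:
- Leo (knight) says "Victor always lies" - this is TRUE because Victor is a knave.
- Maya (knight) says "At least one of us is a knight" - this is TRUE because Leo, Maya, and Quinn are knights.
- Victor (knave) says "Exactly 1 of us is a knight" - this is FALSE (a lie) because there are 3 knights.
- Quinn (knight) says "At least one of us is a knight" - this is TRUE because Leo, Maya, and Quinn are knights.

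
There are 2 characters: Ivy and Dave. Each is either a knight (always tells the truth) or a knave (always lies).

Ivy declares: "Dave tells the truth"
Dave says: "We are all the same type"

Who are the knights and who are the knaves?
Ivy is a knight.
Dave is a knight.

Verification:
- Ivy (knight) says "Dave tells the truth" - this is TRUE because Dave is a knight.
- Dave (knight) says "We are all the same type" - this is TRUE because Ivy and Dave are knights.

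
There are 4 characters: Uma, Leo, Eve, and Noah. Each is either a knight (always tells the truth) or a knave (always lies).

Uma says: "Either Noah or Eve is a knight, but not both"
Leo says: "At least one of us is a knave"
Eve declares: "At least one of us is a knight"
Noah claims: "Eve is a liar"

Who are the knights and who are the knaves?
Uma is a knight.
Leo is a knight.
Eve is a knight.
Noah is a knave.

Verification:
- Uma (knight) says "Either Noah or Eve is a knight, but not both" - this is TRUE because Noah is a knave and Eve is a knight.
- Leo (knight) says "At least one of us is a knave" - this is TRUE because Noah is a knave.
- Eve (knight) says "At least one of us is a knight" - this is TRUE because Uma, Leo, and Eve are knights.
- Noah (knave) says "Eve is a liar" - this is FALSE (a lie) because Eve is a knight.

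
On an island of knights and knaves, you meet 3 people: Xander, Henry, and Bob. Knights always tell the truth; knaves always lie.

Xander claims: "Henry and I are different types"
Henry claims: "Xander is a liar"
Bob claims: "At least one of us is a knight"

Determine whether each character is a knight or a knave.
Xander is a knight.
Henry is a knave.
Bob is a knight.

Verification:
- Xander (knight) says "Henry and I are different types" - this is TRUE because Xander is a knight and Henry is a knave.
- Henry (knave) says "Xander is a liar" - this is FALSE (a lie) because Xander is a knight.
- Bob (knight) says "At least one of us is a knight" - this is TRUE because Xander and Bob are knights.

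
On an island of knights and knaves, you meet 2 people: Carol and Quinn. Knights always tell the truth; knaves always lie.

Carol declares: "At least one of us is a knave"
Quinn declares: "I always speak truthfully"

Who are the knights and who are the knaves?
Carol is a knight.
Quinn is a knave.

Verification:
- Carol (knight) says "At least one of us is a knave" - this is TRUE because Quinn is a knave.
- Quinn (knave) says "I always speak truthfully" - this is FALSE (a lie) because Quinn is a knave.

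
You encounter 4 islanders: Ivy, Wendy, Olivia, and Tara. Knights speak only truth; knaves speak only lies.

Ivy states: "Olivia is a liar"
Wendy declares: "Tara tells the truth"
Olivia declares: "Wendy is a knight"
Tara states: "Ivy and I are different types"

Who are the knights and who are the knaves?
Ivy is a knave.
Wendy is a knight.
Olivia is a knight.
Tara is a knight.

Verification:
- Ivy (knave) says "Olivia is a liar" - this is FALSE (a lie) because Olivia is a knight.
- Wendy (knight) says "Tara tells the truth" - this is TRUE because Tara is a knight.
- Olivia (knight) says "Wendy is a knight" - this is TRUE because Wendy is a knight.
- Tara (knight) says "Ivy and I are different types" - this is TRUE because Tara is a knight and Ivy is a knave.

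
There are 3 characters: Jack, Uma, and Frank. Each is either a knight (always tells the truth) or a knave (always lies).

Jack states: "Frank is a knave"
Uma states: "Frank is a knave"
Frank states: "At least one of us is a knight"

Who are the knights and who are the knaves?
Jack is a knave.
Uma is a knave.
Frank is a knight.

Verification:
- Jack (knave) says "Frank is a knave" - this is FALSE (a lie) because Frank is a knight.
- Uma (knave) says "Frank is a knave" - this is FALSE (a lie) because Frank is a knight.
- Frank (knight) says "At least one of us is a knight" - this is TRUE because Frank is a knight.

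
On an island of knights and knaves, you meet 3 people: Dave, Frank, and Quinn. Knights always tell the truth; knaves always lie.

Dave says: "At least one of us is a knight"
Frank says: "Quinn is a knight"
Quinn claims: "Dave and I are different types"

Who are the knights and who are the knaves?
Dave is a knave.
Frank is a knave.
Quinn is a knave.

Verification:
- Dave (knave) says "At least one of us is a knight" - this is FALSE (a lie) because no one is a knight.
- Frank (knave) says "Quinn is a knight" - this is FALSE (a lie) because Quinn is a knave.
- Quinn (knave) says "Dave and I are different types" - this is FALSE (a lie) because Quinn is a knave and Dave is a knave.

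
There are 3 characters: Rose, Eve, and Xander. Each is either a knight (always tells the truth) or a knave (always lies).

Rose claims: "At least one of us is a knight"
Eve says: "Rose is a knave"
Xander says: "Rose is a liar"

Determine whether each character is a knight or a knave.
Rose is a knight.
Eve is a knave.
Xander is a knave.

Verification:
- Rose (knight) says "At least one of us is a knight" - this is TRUE because Rose is a knight.
- Eve (knave) says "Rose is a knave" - this is FALSE (a lie) because Rose is a knight.
- Xander (knave) says "Rose is a liar" - this is FALSE (a lie) because Rose is a knight.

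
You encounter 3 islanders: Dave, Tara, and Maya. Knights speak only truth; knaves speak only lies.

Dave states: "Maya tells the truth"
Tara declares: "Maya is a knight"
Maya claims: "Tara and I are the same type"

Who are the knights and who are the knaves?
Dave is a knight.
Tara is a knight.
Maya is a knight.

Verification:
- Dave (knight) says "Maya tells the truth" - this is TRUE because Maya is a knight.
- Tara (knight) says "Maya is a knight" - this is TRUE because Maya is a knight.
- Maya (knight) says "Tara and I are the same type" - this is TRUE because Maya is a knight and Tara is a knight.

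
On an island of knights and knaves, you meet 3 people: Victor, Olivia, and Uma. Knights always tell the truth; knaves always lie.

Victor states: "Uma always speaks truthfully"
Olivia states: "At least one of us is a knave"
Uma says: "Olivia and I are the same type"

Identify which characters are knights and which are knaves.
Victor is a knave.
Olivia is a knight.
Uma is a knave.

Verification:
- Victor (knave) says "Uma always speaks truthfully" - this is FALSE (a lie) because Uma is a knave.
- Olivia (knight) says "At least one of us is a knave" - this is TRUE because Victor and Uma are knaves.
- Uma (knave) says "Olivia and I are the same type" - this is FALSE (a lie) because Uma is a knave and Olivia is a knight.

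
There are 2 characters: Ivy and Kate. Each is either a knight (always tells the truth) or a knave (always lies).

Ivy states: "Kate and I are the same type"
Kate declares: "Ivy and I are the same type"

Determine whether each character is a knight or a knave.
Ivy is a knight.
Kate is a knight.

Verification:
- Ivy (knight) says "Kate and I are the same type" - this is TRUE because Ivy is a knight and Kate is a knight.
- Kate (knight) says "Ivy and I are the same type" - this is TRUE because Kate is a knight and Ivy is a knight.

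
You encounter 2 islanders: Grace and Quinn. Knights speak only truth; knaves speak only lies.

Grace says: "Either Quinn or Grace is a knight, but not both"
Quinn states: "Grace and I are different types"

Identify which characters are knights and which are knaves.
Grace is a knave.
Quinn is a knave.

Verification:
- Grace (knave) says "Either Quinn or Grace is a knight, but not both" - this is FALSE (a lie) because Quinn is a knave and Grace is a knave.
- Quinn (knave) says "Grace and I are different types" - this is FALSE (a lie) because Quinn is a knave and Grace is a knave.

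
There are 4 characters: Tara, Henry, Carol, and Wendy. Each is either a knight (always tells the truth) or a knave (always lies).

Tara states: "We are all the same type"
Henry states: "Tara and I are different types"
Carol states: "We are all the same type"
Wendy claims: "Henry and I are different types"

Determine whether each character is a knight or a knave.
Tara is a knave.
Henry is a knave.
Carol is a knave.
Wendy is a knight.

Verification:
- Tara (knave) says "We are all the same type" - this is FALSE (a lie) because Wendy is a knight and Tara, Henry, and Carol are knaves.
- Henry (knave) says "Tara and I are different types" - this is FALSE (a lie) because Henry is a knave and Tara is a knave.
- Carol (knave) says "We are all the same type" - this is FALSE (a lie) because Wendy is a knight and Tara, Henry, and Carol are knaves.
- Wendy (knight) says "Henry and I are different types" - this is TRUE because Wendy is a knight and Henry is a knave.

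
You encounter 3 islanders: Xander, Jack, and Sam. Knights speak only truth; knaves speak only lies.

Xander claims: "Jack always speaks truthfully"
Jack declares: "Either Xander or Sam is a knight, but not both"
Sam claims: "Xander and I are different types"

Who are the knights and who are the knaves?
Xander is a knave.
Jack is a knave.
Sam is a knave.

Verification:
- Xander (knave) says "Jack always speaks truthfully" - this is FALSE (a lie) because Jack is a knave.
- Jack (knave) says "Either Xander or Sam is a knight, but not both" - this is FALSE (a lie) because Xander is a knave and Sam is a knave.
- Sam (knave) says "Xander and I are different types" - this is FALSE (a lie) because Sam is a knave and Xander is a knave.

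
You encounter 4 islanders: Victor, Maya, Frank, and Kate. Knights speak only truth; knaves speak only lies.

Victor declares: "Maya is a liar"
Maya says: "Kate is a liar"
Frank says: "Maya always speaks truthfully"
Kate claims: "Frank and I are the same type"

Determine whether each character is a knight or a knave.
Victor is a knave.
Maya is a knight.
Frank is a knight.
Kate is a knave.

Verification:
- Victor (knave) says "Maya is a liar" - this is FALSE (a lie) because Maya is a knight.
- Maya (knight) says "Kate is a liar" - this is TRUE because Kate is a knave.
- Frank (knight) says "Maya always speaks truthfully" - this is TRUE because Maya is a knight.
- Kate (knave) says "Frank and I are the same type" - this is FALSE (a lie) because Kate is a knave and Frank is a knight.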